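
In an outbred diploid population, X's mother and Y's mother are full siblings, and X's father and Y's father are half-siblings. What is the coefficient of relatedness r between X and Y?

Relatedness sums over independent paths through distinct common ancestors.
X and Y are related in two ways: first cousins through their mothers (r = 1/8) and half first cousins through their fathers (r = 1/16).
r = 1/8 + 1/16 = 3/16 = 0.1875.

0.1875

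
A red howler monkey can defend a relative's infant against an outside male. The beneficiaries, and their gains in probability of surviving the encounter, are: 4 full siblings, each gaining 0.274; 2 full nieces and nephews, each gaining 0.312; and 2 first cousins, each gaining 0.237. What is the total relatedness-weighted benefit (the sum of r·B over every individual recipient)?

r to a full sibling = 0.5 (full sibs share both parents — two paths of length 2: r = 2·(1/2)^2 = 1/2).
r to a full niece or nephew = 0.25 (full aunt/uncle↔niece/nephew: two paths of length 3 through the shared grandparent pair: r = 2·(1/2)^3 = 1/4).
r to a first cousin = 1/8 (first cousins share one grandparent pair — two paths of length 4: r = 2·(1/2)^4 = 1/8).
Summing one r·B term per recipient: 4·0.5·0.274 + 2·0.25·0.312 + 2·0.125·0.237 = 0.76325.

0.76325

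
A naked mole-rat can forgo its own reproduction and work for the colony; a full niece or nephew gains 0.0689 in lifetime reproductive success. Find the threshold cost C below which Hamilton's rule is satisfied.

0.017225

r to a full niece or nephew = 1/4 (full aunt/uncle↔niece/nephew: two paths of length 3 through the shared grandparent pair: r = 2·(1/2)^3 = 1/4).
Hamilton's rule: n·r·B > C, so the trait is favored while C < n·r·B = 1·0.25·0.0689 = 0.017225.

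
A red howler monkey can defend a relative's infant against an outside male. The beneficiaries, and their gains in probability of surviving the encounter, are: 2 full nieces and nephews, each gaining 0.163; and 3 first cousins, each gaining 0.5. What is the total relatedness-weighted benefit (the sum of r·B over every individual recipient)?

0.269

r to a full niece or nephew = 0.25 (full aunt/uncle↔niece/nephew: two paths of length 3 through the shared grandparent pair: r = 2·(1/2)^3 = 1/4).
r to a first cousin = 1/8 (first cousins share one grandparent pair — two paths of length 4: r = 2·(1/2)^4 = 1/8).
Summing one r·B term per recipient: 2·0.25·0.163 + 3·0.125·0.5 = 0.269.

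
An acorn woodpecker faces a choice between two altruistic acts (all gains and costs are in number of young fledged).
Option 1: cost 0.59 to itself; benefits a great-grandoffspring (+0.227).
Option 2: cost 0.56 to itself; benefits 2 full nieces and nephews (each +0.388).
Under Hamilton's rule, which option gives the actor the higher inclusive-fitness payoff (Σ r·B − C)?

Option 2

Option 1: r to a great-grandoffspring = 0.125.
Option 1: Σ r·B − C = (1·0.125·0.227) − 0.59 = -0.561625.
Option 2: r to a full niece or nephew = 0.25.
Option 2: Σ r·B − C = (2·0.25·0.388) − 0.56 = -0.366.
Option 2 has the higher net inclusive-fitness payoff.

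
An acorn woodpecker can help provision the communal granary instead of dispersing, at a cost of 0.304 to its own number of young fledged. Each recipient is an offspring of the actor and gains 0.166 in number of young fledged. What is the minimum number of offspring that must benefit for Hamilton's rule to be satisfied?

r to an offspring = 0.5 (one parent–offspring link: r = (1/2)^1 = 1/2).
Hamilton's rule: n·r·B > C  ⇒  n > C/(r·B) = 0.304/(0.5·0.166) = 3.663.
The smallest integer exceeding 3.663 is 4.

4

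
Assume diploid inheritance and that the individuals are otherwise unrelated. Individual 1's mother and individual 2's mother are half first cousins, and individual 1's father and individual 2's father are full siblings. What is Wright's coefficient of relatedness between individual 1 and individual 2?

0.140625

Independent pedigree routes through distinct common ancestors add.
Individual 1 and individual 2 are related in two ways: half second cousins through their mothers (r = 1/64) and first cousins through their fathers (r = 1/8).
r = 1/64 + 1/8 = 9/64 = 0.140625.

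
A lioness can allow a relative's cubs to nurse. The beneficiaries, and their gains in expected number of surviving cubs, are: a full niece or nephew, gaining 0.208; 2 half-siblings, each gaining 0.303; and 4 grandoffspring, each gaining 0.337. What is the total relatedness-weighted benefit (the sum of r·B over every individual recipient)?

0.5405

r to a full niece or nephew = 0.25 (full aunt/uncle↔niece/nephew: two paths of length 3 through the shared grandparent pair: r = 2·(1/2)^3 = 1/4).
r to a half-sibling = 0.25 (half-sibs share one parent — one path of length 2: r = (1/2)^2 = 1/4).
r to a grandoffspring = 1/4 (two parent–offspring links: r = (1/2)^2 = 1/4).
Summing one r·B term per recipient: 1·0.25·0.208 + 2·0.25·0.303 + 4·0.25·0.337 = 0.5405.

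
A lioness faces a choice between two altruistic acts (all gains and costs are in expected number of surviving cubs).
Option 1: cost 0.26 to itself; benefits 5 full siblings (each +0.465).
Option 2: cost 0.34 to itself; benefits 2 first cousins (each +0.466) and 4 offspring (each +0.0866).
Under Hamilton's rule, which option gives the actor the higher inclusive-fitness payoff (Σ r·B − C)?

Option 1

Option 1: r to a full sibling = 0.5.
Option 1: Σ r·B − C = (5·0.5·0.465) − 0.26 = 0.9025.
Option 2: r to a first cousin = 0.125.
Option 2: r to an offspring = 0.5.
Option 2: Σ r·B − C = (2·0.125·0.466 + 4·0.5·0.0866) − 0.34 = -0.0503.
Option 1 has the higher net inclusive-fitness payoff.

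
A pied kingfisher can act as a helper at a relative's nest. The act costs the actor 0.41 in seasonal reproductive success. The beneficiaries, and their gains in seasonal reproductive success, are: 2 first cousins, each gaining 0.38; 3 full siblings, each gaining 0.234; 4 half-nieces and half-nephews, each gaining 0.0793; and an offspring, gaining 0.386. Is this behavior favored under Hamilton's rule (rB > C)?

Yes

Hamilton's rule: the trait is favored when the sum of r·B over every recipient exceeds the actor's cost C.
r to a first cousin = 1/8 (first cousins share one grandparent pair — two paths of length 4: r = 2·(1/2)^4 = 1/8).
r to a full sibling = 1/2 (full sibs share both parents — two paths of length 2: r = 2·(1/2)^2 = 1/2).
r to a half-niece or half-nephew = 0.125 (half-aunt/uncle↔niece/nephew: one path of length 3: r = (1/2)^3 = 1/8).
r to an offspring = 1/2 (one parent–offspring link: r = (1/2)^1 = 1/2).
Summing one r·B term per recipient: 2·0.125·0.38 + 3·0.5·0.234 + 4·0.125·0.0793 + 1·0.5·0.386 = 0.67865.
0.67865 > 0.41: the indirect benefit exceeds the cost.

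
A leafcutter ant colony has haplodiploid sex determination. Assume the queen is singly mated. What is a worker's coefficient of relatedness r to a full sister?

0.75

Haplodiploid full sisters inherit their father's entire haploid genome identically (contributing 1/2) and on average half of their mother's contribution (1/2 · 1/2 = 1/4); r = 1/2 + 1/4 = 3/4.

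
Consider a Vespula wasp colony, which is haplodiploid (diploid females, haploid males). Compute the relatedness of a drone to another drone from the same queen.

0.5

Haploid brothers each carry a random half of the queen's diploid genome, so on average they share half: r = 1/2.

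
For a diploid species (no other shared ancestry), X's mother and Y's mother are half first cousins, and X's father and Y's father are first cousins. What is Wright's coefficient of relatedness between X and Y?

0.046875

With two independent routes of shared ancestry, r is the sum of the two contributions.
X and Y are related in two ways: half second cousins through their mothers (r = 1/64) and second cousins through their fathers (r = 1/32).
r = 1/64 + 1/32 = 0.046875.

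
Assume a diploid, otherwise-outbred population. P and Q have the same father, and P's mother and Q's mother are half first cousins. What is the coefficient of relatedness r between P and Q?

With two independent routes of shared ancestry, r is the sum of the two contributions.
P and Q are related in two ways: half-sibs through their shared father (r = 1/4) and half second cousins through their mothers (r = 1/64).
r = 1/4 + 1/64 = 17/64 = 0.265625.

0.265625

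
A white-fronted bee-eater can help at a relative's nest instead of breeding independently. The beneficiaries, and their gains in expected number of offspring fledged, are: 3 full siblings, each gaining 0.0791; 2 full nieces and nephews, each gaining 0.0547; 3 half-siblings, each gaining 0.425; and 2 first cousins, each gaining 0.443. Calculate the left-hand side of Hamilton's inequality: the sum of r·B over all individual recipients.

r to a full sibling = 0.5 (full sibs share both parents — two paths of length 2: r = 2·(1/2)^2 = 1/2).
r to a full niece or nephew = 0.25 (full aunt/uncle↔niece/nephew: two paths of length 3 through the shared grandparent pair: r = 2·(1/2)^3 = 1/4).
r to a half-sibling = 1/4 (half-sibs share one parent — one path of length 2: r = (1/2)^2 = 1/4).
r to a first cousin = 1/8 (first cousins share one grandparent pair — two paths of length 4: r = 2·(1/2)^4 = 1/8).
Summing one r·B term per recipient: 3·0.5·0.0791 + 2·0.25·0.0547 + 3·0.25·0.425 + 2·0.125·0.443 = 0.5755.

0.5755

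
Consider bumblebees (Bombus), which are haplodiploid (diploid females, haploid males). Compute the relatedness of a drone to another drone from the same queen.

Haploid brothers each carry a random half of the queen's diploid genome, so on average they share half: r = 1/2.

0.5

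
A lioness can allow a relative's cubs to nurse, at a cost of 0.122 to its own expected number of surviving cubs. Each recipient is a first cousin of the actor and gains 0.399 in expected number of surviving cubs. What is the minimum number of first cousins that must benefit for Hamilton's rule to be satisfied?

3

r to a first cousin = 1/8 (first cousins share one grandparent pair — two paths of length 4: r = 2·(1/2)^4 = 1/8).
Hamilton's rule: n·r·B > C  ⇒  n > C/(r·B) = 0.122/(0.125·0.399) = 2.446.
The smallest integer exceeding 2.446 is 3.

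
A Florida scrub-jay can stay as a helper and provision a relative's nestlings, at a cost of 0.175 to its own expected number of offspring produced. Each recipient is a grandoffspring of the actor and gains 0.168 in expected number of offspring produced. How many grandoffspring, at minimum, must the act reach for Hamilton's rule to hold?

5

r to a grandoffspring = 0.25 (two parent–offspring links: r = (1/2)^2 = 1/4).
Hamilton's rule: n·r·B > C  ⇒  n > C/(r·B) = 0.175/(0.25·0.168) = 4.167.
The smallest integer exceeding 4.167 is 5.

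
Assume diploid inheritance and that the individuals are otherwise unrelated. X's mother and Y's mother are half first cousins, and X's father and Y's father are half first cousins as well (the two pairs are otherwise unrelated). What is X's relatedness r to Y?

Wright's path rule: contributions from independent ancestry routes add.
X and Y are related in two ways: half second cousins through their mothers (r = 1/64) and half second cousins through their fathers (r = 1/64).
r = 1/64 + 1/64 = 0.03125.

0.03125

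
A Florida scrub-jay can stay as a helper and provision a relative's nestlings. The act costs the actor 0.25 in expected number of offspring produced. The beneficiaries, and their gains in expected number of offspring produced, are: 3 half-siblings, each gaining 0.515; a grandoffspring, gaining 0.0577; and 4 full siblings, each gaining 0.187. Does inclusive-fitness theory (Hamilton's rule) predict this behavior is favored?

Hamilton's rule: the trait is favored when the sum of r·B over every recipient exceeds the actor's cost C.
r to a half-sibling = 0.25 (half-sibs share one parent — one path of length 2: r = (1/2)^2 = 1/4).
r to a grandoffspring = 0.25 (two parent–offspring links: r = (1/2)^2 = 1/4).
r to a full sibling = 1/2 (full sibs share both parents — two paths of length 2: r = 2·(1/2)^2 = 1/2).
Summing one r·B term per recipient: 3·0.25·0.515 + 1·0.25·0.0577 + 4·0.5·0.187 = 0.774675.
0.774675 > 0.25: the indirect benefit exceeds the cost.

Yes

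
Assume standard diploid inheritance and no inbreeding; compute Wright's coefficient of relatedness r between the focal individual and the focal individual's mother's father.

0.25

Each parent–offspring link contributes a factor of 1/2, and independent paths through distinct common ancestors add.
Two parent–offspring links: r = (1/2)^2 = 1/4.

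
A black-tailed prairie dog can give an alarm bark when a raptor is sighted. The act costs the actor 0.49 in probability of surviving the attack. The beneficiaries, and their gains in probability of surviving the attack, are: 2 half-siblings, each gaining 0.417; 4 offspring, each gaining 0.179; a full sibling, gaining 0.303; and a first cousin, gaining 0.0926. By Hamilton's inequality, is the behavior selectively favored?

Hamilton's rule: the trait is favored when the sum of r·B over every recipient exceeds the actor's cost C.
r to a half-sibling = 1/4 (half-sibs share one parent — one path of length 2: r = (1/2)^2 = 1/4).
r to an offspring = 1/2 (one parent–offspring link: r = (1/2)^1 = 1/2).
r to a full sibling = 0.5 (full sibs share both parents — two paths of length 2: r = 2·(1/2)^2 = 1/2).
r to a first cousin = 0.125 (first cousins share one grandparent pair — two paths of length 4: r = 2·(1/2)^4 = 1/8).
Summing one r·B term per recipient: 2·0.25·0.417 + 4·0.5·0.179 + 1·0.5·0.303 + 1·0.125·0.0926 = 0.729575.
0.729575 > 0.49: the indirect benefit exceeds the cost.

Yes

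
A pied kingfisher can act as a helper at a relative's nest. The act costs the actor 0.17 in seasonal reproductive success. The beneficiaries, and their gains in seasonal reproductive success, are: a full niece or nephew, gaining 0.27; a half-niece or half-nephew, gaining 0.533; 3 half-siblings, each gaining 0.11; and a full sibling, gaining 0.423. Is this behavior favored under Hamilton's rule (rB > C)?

Yes

Hamilton's rule: the trait is favored when the sum of r·B over every recipient exceeds the actor's cost C.
r to a full niece or nephew = 0.25 (full aunt/uncle↔niece/nephew: two paths of length 3 through the shared grandparent pair: r = 2·(1/2)^3 = 1/4).
r to a half-niece or half-nephew = 0.125 (half-aunt/uncle↔niece/nephew: one path of length 3: r = (1/2)^3 = 1/8).
r to a half-sibling = 0.25 (half-sibs share one parent — one path of length 2: r = (1/2)^2 = 1/4).
r to a full sibling = 1/2 (full sibs share both parents — two paths of length 2: r = 2·(1/2)^2 = 1/2).
Summing one r·B term per recipient: 1·0.25·0.27 + 1·0.125·0.533 + 3·0.25·0.11 + 1·0.5·0.423 = 0.428125.
0.428125 > 0.17: the indirect benefit exceeds the cost.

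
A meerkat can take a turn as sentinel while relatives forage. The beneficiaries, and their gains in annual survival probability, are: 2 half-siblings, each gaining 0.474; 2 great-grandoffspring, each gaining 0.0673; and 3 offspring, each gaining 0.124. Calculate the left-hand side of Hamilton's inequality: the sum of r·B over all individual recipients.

r to a half-sibling = 1/4 (half-sibs share one parent — one path of length 2: r = (1/2)^2 = 1/4).
r to a great-grandoffspring = 1/8 (three parent–offspring links: r = (1/2)^3 = 1/8).
r to an offspring = 1/2 (one parent–offspring link: r = (1/2)^1 = 1/2).
Summing one r·B term per recipient: 2·0.25·0.474 + 2·0.125·0.0673 + 3·0.5·0.124 = 0.439825.

0.439825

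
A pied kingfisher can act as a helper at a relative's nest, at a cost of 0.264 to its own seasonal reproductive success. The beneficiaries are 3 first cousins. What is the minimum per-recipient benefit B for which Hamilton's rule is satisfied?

r to a first cousin = 0.125 (first cousins share one grandparent pair — two paths of length 4: r = 2·(1/2)^4 = 1/8).
Hamilton's rule with n recipients of equal r: n·r·B > C, so B > C/(n·r) = 0.264/(3·0.125) = 0.704.

0.704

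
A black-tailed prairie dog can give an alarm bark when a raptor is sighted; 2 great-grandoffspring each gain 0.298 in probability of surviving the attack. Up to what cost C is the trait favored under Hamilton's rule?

r to a great-grandoffspring = 1/8 (three parent–offspring links: r = (1/2)^3 = 1/8).
Hamilton's rule: n·r·B > C, so the trait is favored while C < n·r·B = 2·0.125·0.298 = 0.0745.

0.0745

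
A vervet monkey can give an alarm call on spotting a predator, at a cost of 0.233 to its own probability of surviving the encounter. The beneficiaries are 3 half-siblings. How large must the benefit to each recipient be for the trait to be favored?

r to a half-sibling = 0.25 (half-sibs share one parent — one path of length 2: r = (1/2)^2 = 1/4).
Hamilton's rule with n recipients of equal r: n·r·B > C, so B > C/(n·r) = 0.233/(3·0.25) = 0.3107.

0.3107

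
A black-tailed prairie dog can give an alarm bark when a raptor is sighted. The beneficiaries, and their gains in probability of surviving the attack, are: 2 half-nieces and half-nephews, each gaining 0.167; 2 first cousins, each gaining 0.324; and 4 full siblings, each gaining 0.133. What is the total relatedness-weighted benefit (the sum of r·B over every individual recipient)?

0.38875

r to a half-niece or half-nephew = 0.125 (half-aunt/uncle↔niece/nephew: one path of length 3: r = (1/2)^3 = 1/8).
r to a first cousin = 1/8 (first cousins share one grandparent pair — two paths of length 4: r = 2·(1/2)^4 = 1/8).
r to a full sibling = 1/2 (full sibs share both parents — two paths of length 2: r = 2·(1/2)^2 = 1/2).
Summing one r·B term per recipient: 2·0.125·0.167 + 2·0.125·0.324 + 4·0.5·0.133 = 0.38875.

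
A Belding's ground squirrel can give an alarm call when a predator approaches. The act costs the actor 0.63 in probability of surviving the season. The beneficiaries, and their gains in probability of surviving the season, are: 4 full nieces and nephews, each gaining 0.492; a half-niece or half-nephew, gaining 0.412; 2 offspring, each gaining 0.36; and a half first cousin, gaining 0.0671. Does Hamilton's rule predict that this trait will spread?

Hamilton's rule: the trait is favored when the sum of r·B over every recipient exceeds the actor's cost C.
r to a full niece or nephew = 1/4 (full aunt/uncle↔niece/nephew: two paths of length 3 through the shared grandparent pair: r = 2·(1/2)^3 = 1/4).
r to a half-niece or half-nephew = 0.125 (half-aunt/uncle↔niece/nephew: one path of length 3: r = (1/2)^3 = 1/8).
r to an offspring = 0.5 (one parent–offspring link: r = (1/2)^1 = 1/2).
r to a half first cousin = 1/16 (half first cousins share one grandparent — one path of length 4: r = (1/2)^4 = 1/16).
Summing one r·B term per recipient: 4·0.25·0.492 + 1·0.125·0.412 + 2·0.5·0.36 + 1·0.0625·0.0671 = 0.90769375.
0.90769375 > 0.63: the indirect benefit exceeds the cost.

Yes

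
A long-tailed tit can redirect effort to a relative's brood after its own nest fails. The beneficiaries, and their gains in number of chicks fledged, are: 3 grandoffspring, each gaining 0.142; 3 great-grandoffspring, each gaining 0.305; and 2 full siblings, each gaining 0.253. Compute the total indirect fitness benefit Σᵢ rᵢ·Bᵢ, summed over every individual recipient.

r to a grandoffspring = 1/4 (two parent–offspring links: r = (1/2)^2 = 1/4).
r to a great-grandoffspring = 0.125 (three parent–offspring links: r = (1/2)^3 = 1/8).
r to a full sibling = 0.5 (full sibs share both parents — two paths of length 2: r = 2·(1/2)^2 = 1/2).
Summing one r·B term per recipient: 3·0.25·0.142 + 3·0.125·0.305 + 2·0.5·0.253 = 0.473875.

0.473875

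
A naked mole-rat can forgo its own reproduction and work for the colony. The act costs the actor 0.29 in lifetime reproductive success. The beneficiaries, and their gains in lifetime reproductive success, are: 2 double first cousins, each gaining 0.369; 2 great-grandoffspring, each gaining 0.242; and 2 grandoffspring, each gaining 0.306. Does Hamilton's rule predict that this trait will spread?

Hamilton's rule: the trait is favored when the sum of r·B over every recipient exceeds the actor's cost C.
r to a double first cousin = 0.25 (double first cousins share both grandparent pairs — four paths of length 4: r = 4·(1/2)^4 = 1/4).
r to a great-grandoffspring = 1/8 (three parent–offspring links: r = (1/2)^3 = 1/8).
r to a grandoffspring = 0.25 (two parent–offspring links: r = (1/2)^2 = 1/4).
Summing one r·B term per recipient: 2·0.25·0.369 + 2·0.125·0.242 + 2·0.25·0.306 = 0.398.
0.398 > 0.29: the indirect benefit exceeds the cost.

Yes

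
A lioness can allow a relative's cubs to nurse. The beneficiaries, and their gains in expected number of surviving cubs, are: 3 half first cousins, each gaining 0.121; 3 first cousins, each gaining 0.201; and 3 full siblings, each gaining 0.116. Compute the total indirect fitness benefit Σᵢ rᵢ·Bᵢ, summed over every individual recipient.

r to a half first cousin = 1/16 (half first cousins share one grandparent — one path of length 4: r = (1/2)^4 = 1/16).
r to a first cousin = 1/8 (first cousins share one grandparent pair — two paths of length 4: r = 2·(1/2)^4 = 1/8).
r to a full sibling = 1/2 (full sibs share both parents — two paths of length 2: r = 2·(1/2)^2 = 1/2).
Summing one r·B term per recipient: 3·0.0625·0.121 + 3·0.125·0.201 + 3·0.5·0.116 = 0.2720625.

0.2720625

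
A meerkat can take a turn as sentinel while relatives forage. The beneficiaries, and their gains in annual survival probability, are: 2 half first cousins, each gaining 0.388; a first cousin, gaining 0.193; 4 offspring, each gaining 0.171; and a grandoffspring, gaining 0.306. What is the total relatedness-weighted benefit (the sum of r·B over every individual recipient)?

r to a half first cousin = 1/16 (half first cousins share one grandparent — one path of length 4: r = (1/2)^4 = 1/16).
r to a first cousin = 1/8 (first cousins share one grandparent pair — two paths of length 4: r = 2·(1/2)^4 = 1/8).
r to an offspring = 0.5 (one parent–offspring link: r = (1/2)^1 = 1/2).
r to a grandoffspring = 1/4 (two parent–offspring links: r = (1/2)^2 = 1/4).
Summing one r·B term per recipient: 2·0.0625·0.388 + 1·0.125·0.193 + 4·0.5·0.171 + 1·0.25·0.306 = 0.491125.

0.491125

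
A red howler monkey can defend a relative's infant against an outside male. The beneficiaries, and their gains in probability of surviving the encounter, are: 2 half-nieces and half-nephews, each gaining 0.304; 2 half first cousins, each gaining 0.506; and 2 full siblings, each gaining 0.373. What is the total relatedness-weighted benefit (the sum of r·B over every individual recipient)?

r to a half-niece or half-nephew = 0.125 (half-aunt/uncle↔niece/nephew: one path of length 3: r = (1/2)^3 = 1/8).
r to a half first cousin = 0.0625 (half first cousins share one grandparent — one path of length 4: r = (1/2)^4 = 1/16).
r to a full sibling = 1/2 (full sibs share both parents — two paths of length 2: r = 2·(1/2)^2 = 1/2).
Summing one r·B term per recipient: 2·0.125·0.304 + 2·0.0625·0.506 + 2·0.5·0.373 = 0.51225.

0.51225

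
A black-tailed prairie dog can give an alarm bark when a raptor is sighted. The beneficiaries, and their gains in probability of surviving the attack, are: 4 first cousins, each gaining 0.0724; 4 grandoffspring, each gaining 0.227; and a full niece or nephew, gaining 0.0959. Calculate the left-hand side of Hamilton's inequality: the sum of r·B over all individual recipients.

0.287175

r to a first cousin = 0.125 (first cousins share one grandparent pair — two paths of length 4: r = 2·(1/2)^4 = 1/8).
r to a grandoffspring = 0.25 (two parent–offspring links: r = (1/2)^2 = 1/4).
r to a full niece or nephew = 1/4 (full aunt/uncle↔niece/nephew: two paths of length 3 through the shared grandparent pair: r = 2·(1/2)^3 = 1/4).
Summing one r·B term per recipient: 4·0.125·0.0724 + 4·0.25·0.227 + 1·0.25·0.0959 = 0.287175.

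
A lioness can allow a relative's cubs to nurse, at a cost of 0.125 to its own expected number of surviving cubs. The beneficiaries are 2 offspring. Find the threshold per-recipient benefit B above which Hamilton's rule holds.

0.125

r to an offspring = 0.5 (one parent–offspring link: r = (1/2)^1 = 1/2).
Hamilton's rule with n recipients of equal r: n·r·B > C, so B > C/(n·r) = 0.125/(2·0.5) = 0.125.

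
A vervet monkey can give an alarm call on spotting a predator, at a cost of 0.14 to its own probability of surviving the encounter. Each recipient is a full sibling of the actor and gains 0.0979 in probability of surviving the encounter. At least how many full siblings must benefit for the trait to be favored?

r to a full sibling = 0.5 (full sibs share both parents — two paths of length 2: r = 2·(1/2)^2 = 1/2).
Hamilton's rule: n·r·B > C  ⇒  n > C/(r·B) = 0.14/(0.5·0.0979) = 2.86.
The smallest integer exceeding 2.86 is 3.

3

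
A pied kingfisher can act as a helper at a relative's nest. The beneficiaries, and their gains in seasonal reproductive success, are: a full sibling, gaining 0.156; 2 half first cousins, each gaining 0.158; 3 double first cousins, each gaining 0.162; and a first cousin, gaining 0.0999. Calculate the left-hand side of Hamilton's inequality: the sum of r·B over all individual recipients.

r to a full sibling = 1/2 (full sibs share both parents — two paths of length 2: r = 2·(1/2)^2 = 1/2).
r to a half first cousin = 0.0625 (half first cousins share one grandparent — one path of length 4: r = (1/2)^4 = 1/16).
r to a double first cousin = 1/4 (double first cousins share both grandparent pairs — four paths of length 4: r = 4·(1/2)^4 = 1/4).
r to a first cousin = 0.125 (first cousins share one grandparent pair — two paths of length 4: r = 2·(1/2)^4 = 1/8).
Summing one r·B term per recipient: 1·0.5·0.156 + 2·0.0625·0.158 + 3·0.25·0.162 + 1·0.125·0.0999 = 0.2317375.

0.2317375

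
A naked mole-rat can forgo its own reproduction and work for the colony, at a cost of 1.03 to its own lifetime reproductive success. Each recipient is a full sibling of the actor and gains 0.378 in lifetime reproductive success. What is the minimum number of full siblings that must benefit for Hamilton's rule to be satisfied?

6

r to a full sibling = 0.5 (full sibs share both parents — two paths of length 2: r = 2·(1/2)^2 = 1/2).
Hamilton's rule: n·r·B > C  ⇒  n > C/(r·B) = 1.03/(0.5·0.378) = 5.45.
The smallest integer exceeding 5.45 is 6.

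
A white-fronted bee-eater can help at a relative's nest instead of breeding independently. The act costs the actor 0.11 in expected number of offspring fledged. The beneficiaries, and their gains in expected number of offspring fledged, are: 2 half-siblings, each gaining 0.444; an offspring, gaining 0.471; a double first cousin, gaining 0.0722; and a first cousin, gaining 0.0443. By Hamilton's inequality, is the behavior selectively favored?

Hamilton's rule: the trait is favored when the sum of r·B over every recipient exceeds the actor's cost C.
r to a half-sibling = 1/4 (half-sibs share one parent — one path of length 2: r = (1/2)^2 = 1/4).
r to an offspring = 1/2 (one parent–offspring link: r = (1/2)^1 = 1/2).
r to a double first cousin = 0.25 (double first cousins share both grandparent pairs — four paths of length 4: r = 4·(1/2)^4 = 1/4).
r to a first cousin = 0.125 (first cousins share one grandparent pair — two paths of length 4: r = 2·(1/2)^4 = 1/8).
Summing one r·B term per recipient: 2·0.25·0.444 + 1·0.5·0.471 + 1·0.25·0.0722 + 1·0.125·0.0443 = 0.4810875.
0.4810875 > 0.11: the indirect benefit exceeds the cost.

Yes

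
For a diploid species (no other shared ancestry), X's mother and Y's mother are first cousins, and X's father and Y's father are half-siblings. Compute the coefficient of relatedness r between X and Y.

With two independent routes of shared ancestry, r is the sum of the two contributions.
X and Y are related in two ways: second cousins through their mothers (r = 1/32) and half first cousins through their fathers (r = 1/16).
r = 1/32 + 1/16 = 3/32 = 0.09375.

0.09375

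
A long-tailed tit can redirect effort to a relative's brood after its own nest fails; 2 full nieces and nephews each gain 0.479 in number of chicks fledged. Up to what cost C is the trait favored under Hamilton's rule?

0.2395

r to a full niece or nephew = 0.25 (full aunt/uncle↔niece/nephew: two paths of length 3 through the shared grandparent pair: r = 2·(1/2)^3 = 1/4).
Hamilton's rule: n·r·B > C, so the trait is favored while C < n·r·B = 2·0.25·0.479 = 0.2395.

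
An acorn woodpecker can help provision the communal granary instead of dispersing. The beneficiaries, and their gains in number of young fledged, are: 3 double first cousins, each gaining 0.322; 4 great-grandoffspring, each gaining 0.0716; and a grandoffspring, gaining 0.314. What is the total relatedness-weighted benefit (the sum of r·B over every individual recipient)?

r to a double first cousin = 1/4 (double first cousins share both grandparent pairs — four paths of length 4: r = 4·(1/2)^4 = 1/4).
r to a great-grandoffspring = 1/8 (three parent–offspring links: r = (1/2)^3 = 1/8).
r to a grandoffspring = 0.25 (two parent–offspring links: r = (1/2)^2 = 1/4).
Summing one r·B term per recipient: 3·0.25·0.322 + 4·0.125·0.0716 + 1·0.25·0.314 = 0.3558.

0.3558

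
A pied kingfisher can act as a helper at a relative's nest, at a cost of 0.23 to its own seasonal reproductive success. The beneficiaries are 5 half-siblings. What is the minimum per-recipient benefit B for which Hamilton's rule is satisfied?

r to a half-sibling = 0.25 (half-sibs share one parent — one path of length 2: r = (1/2)^2 = 1/4).
Hamilton's rule with n recipients of equal r: n·r·B > C, so B > C/(n·r) = 0.23/(5·0.25) = 0.184.

0.184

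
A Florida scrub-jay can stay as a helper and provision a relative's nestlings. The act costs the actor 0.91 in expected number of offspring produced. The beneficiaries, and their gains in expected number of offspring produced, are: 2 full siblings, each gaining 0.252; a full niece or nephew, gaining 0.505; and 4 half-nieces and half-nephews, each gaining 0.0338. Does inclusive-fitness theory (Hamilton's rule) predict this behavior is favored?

No

Hamilton's rule: the trait is favored when the sum of r·B over every recipient exceeds the actor's cost C.
r to a full sibling = 1/2 (full sibs share both parents — two paths of length 2: r = 2·(1/2)^2 = 1/2).
r to a full niece or nephew = 1/4 (full aunt/uncle↔niece/nephew: two paths of length 3 through the shared grandparent pair: r = 2·(1/2)^3 = 1/4).
r to a half-niece or half-nephew = 1/8 (half-aunt/uncle↔niece/nephew: one path of length 3: r = (1/2)^3 = 1/8).
Summing one r·B term per recipient: 2·0.5·0.252 + 1·0.25·0.505 + 4·0.125·0.0338 = 0.39515.
0.39515 < 0.91: the indirect benefit is less than the cost.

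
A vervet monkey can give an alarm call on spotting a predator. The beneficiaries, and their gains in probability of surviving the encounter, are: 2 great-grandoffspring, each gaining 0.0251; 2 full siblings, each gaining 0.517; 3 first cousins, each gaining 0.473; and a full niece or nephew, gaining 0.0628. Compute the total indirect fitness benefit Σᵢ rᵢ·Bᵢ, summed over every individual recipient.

0.71635

r to a great-grandoffspring = 1/8 (three parent–offspring links: r = (1/2)^3 = 1/8).
r to a full sibling = 0.5 (full sibs share both parents — two paths of length 2: r = 2·(1/2)^2 = 1/2).
r to a first cousin = 1/8 (first cousins share one grandparent pair — two paths of length 4: r = 2·(1/2)^4 = 1/8).
r to a full niece or nephew = 0.25 (full aunt/uncle↔niece/nephew: two paths of length 3 through the shared grandparent pair: r = 2·(1/2)^3 = 1/4).
Summing one r·B term per recipient: 2·0.125·0.0251 + 2·0.5·0.517 + 3·0.125·0.473 + 1·0.25·0.0628 = 0.71635.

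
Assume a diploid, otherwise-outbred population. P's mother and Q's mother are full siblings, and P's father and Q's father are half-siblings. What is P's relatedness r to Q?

0.1875

Relatedness sums over independent paths through distinct common ancestors.
P and Q are related in two ways: first cousins through their mothers (r = 1/8) and half first cousins through their fathers (r = 1/16).
r = 1/8 + 1/16 = 3/16 = 0.1875.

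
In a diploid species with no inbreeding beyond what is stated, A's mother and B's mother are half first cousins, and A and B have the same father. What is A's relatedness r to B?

Wright's path rule: contributions from independent ancestry routes add.
A and B are related in two ways: half second cousins through their mothers (r = 1/64) and half-sibs through their shared father (r = 1/4).
r = 1/64 + 1/4 = 0.265625.

0.265625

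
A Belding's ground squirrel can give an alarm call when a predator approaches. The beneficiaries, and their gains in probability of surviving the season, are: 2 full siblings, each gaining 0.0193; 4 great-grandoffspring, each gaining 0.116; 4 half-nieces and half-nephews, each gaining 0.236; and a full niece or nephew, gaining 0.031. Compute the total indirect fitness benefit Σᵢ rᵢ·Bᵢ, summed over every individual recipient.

0.20305

r to a full sibling = 0.5 (full sibs share both parents — two paths of length 2: r = 2·(1/2)^2 = 1/2).
r to a great-grandoffspring = 1/8 (three parent–offspring links: r = (1/2)^3 = 1/8).
r to a half-niece or half-nephew = 1/8 (half-aunt/uncle↔niece/nephew: one path of length 3: r = (1/2)^3 = 1/8).
r to a full niece or nephew = 1/4 (full aunt/uncle↔niece/nephew: two paths of length 3 through the shared grandparent pair: r = 2·(1/2)^3 = 1/4).
Summing one r·B term per recipient: 2·0.5·0.0193 + 4·0.125·0.116 + 4·0.125·0.236 + 1·0.25·0.031 = 0.20305.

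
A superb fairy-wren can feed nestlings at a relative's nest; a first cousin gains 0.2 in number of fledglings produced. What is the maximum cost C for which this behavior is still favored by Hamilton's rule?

r to a first cousin = 0.125 (first cousins share one grandparent pair — two paths of length 4: r = 2·(1/2)^4 = 1/8).
Hamilton's rule: n·r·B > C, so the trait is favored while C < n·r·B = 1·0.125·0.2 = 0.025.

0.025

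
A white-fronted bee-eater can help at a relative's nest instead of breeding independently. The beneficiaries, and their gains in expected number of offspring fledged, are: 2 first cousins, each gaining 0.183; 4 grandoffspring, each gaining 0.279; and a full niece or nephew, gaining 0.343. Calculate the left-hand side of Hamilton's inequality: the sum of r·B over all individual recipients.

0.4105

r to a first cousin = 0.125 (first cousins share one grandparent pair — two paths of length 4: r = 2·(1/2)^4 = 1/8).
r to a grandoffspring = 0.25 (two parent–offspring links: r = (1/2)^2 = 1/4).
r to a full niece or nephew = 1/4 (full aunt/uncle↔niece/nephew: two paths of length 3 through the shared grandparent pair: r = 2·(1/2)^3 = 1/4).
Summing one r·B term per recipient: 2·0.125·0.183 + 4·0.25·0.279 + 1·0.25·0.343 = 0.4105.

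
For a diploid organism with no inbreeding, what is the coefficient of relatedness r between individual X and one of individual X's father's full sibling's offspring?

0.125

Each parent–offspring link contributes a factor of 1/2, and independent paths through distinct common ancestors add.
First cousins share one grandparent pair — two paths of length 4: r = 2·(1/2)^4 = 1/8.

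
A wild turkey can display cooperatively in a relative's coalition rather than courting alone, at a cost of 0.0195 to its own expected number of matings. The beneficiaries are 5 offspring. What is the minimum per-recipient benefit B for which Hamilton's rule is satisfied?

0.0078

r to an offspring = 1/2 (one parent–offspring link: r = (1/2)^1 = 1/2).
Hamilton's rule with n recipients of equal r: n·r·B > C, so B > C/(n·r) = 0.0195/(5·0.5) = 0.0078.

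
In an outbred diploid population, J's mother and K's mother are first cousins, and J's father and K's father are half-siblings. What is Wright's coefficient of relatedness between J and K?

0.09375

Independent pedigree routes through distinct common ancestors add.
J and K are related in two ways: second cousins through their mothers (r = 1/32) and half first cousins through their fathers (r = 1/16).
r = 1/32 + 1/16 = 0.09375.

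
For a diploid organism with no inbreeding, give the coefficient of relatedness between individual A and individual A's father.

0.5

Each parent–offspring link contributes a factor of 1/2, and independent paths through distinct common ancestors add.
One parent–offspring link: r = (1/2)^1 = 1/2.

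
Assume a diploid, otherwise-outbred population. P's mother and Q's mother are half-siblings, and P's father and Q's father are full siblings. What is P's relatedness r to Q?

Independent pedigree routes through distinct common ancestors add.
P and Q are related in two ways: half first cousins through their mothers (r = 1/16) and first cousins through their fathers (r = 1/8).
r = 1/16 + 1/8 = 3/16 = 0.1875.

0.1875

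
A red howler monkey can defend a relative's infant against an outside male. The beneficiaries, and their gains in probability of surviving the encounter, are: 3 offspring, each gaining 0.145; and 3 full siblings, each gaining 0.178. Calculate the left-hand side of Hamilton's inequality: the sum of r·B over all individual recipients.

0.4845

r to an offspring = 1/2 (one parent–offspring link: r = (1/2)^1 = 1/2).
r to a full sibling = 0.5 (full sibs share both parents — two paths of length 2: r = 2·(1/2)^2 = 1/2).
Summing one r·B term per recipient: 3·0.5·0.145 + 3·0.5·0.178 = 0.4845.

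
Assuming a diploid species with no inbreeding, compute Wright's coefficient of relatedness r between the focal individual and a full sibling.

0.5

Each parent–offspring link contributes a factor of 1/2, and independent paths through distinct common ancestors add.
Full sibs share both parents — two paths of length 2: r = 2·(1/2)^2 = 1/2.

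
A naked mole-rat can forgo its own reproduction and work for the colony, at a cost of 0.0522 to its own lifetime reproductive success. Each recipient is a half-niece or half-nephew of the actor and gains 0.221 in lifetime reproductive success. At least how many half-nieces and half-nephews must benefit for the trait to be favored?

r to a half-niece or half-nephew = 0.125 (half-aunt/uncle↔niece/nephew: one path of length 3: r = (1/2)^3 = 1/8).
Hamilton's rule: n·r·B > C  ⇒  n > C/(r·B) = 0.0522/(0.125·0.221) = 1.89.
The smallest integer exceeding 1.89 is 2.

2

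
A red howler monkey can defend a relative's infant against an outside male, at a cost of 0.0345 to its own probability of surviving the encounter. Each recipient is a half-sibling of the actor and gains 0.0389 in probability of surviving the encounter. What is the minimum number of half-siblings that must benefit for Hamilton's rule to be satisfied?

r to a half-sibling = 0.25 (half-sibs share one parent — one path of length 2: r = (1/2)^2 = 1/4).
Hamilton's rule: n·r·B > C  ⇒  n > C/(r·B) = 0.0345/(0.25·0.0389) = 3.548.
The smallest integer exceeding 3.548 is 4.

4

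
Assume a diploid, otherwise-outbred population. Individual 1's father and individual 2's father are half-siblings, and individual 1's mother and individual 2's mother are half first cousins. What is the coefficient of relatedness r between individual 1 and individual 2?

0.078125

With two independent routes of shared ancestry, r is the sum of the two contributions.
Individual 1 and individual 2 are related in two ways: half first cousins through their fathers (r = 1/16) and half second cousins through their mothers (r = 1/64).
r = 1/16 + 1/64 = 5/64 = 0.078125.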